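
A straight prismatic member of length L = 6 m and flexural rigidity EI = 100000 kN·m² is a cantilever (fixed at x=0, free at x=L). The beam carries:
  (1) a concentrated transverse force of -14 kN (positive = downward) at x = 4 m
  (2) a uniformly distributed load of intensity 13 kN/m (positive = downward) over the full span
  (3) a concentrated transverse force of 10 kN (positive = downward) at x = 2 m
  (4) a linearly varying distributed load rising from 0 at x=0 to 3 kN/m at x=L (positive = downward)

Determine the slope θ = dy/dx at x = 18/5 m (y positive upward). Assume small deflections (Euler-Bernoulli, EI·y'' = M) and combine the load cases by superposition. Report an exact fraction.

θ(18/5) = -263717/62500000 rad

Load 1 — point force P=-14 kN at a=4 m (b=L-a=2):
  θ_1 = -Px(2a-x)/(2EI)  [x≤a] = -(-14)·(18/5)·(2·4-(18/5))/(2·100000) = 693/625000 rad
Load 2 — uniform load w=13 kN/m over full span:
  θ_2 = -wx(x²-3Lx+3L²)/(6EI) = -13·(18/5)·((18/5)²-3·6·(18/5)+3·6²)/(6·100000) = -13689/3125000 rad
Load 3 — point force P=10 kN at a=2 m (b=L-a=4):
  θ_3 = -Pa²/(2EI)  [x>a] = -10·2²/(2·100000) = -1/5000 rad
Load 4 — triangular load w₀=3 kN/m (0→w₀ over full span):
  θ_4 = (w₀Lx²/4-w₀L²x/3-w₀x⁴/(24L))/EI = (3·6·(18/5)²/4-3·6²·(18/5)/3-3·(18/5)⁴/(24·6))/100000 = -46737/62500000 rad
Superposition: θ = Σ θ_i = -263717/62500000 rad ≈ -0.004219 rad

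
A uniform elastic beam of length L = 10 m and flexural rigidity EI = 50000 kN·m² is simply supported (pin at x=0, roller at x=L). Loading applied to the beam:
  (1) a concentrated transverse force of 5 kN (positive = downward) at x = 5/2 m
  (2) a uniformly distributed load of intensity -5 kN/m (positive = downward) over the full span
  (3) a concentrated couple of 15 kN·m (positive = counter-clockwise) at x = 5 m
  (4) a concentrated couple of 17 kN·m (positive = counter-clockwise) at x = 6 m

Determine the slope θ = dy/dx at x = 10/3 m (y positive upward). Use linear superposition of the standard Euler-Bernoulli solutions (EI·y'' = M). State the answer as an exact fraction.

Load 1 — point force P=5 kN at a=5/2 m (b=L-a=15/2):
  θ_1 = -Pa(2L²-6Lx+3x²+a²)/(6LEI)  [x>a] = -5·(5/2)·(2·10²-6·10·(10/3)+3·(10/3)²+(5/2)²)/(6·10·50000) = -19/115200 rad
Load 2 — uniform load w=-5 kN/m over full span:
  θ_2 = -w(L³-6Lx²+4x³)/(24EI) = -(-5)·(10³-6·10·(10/3)²+4·(10/3)³)/(24·50000) = 13/6480 rad
Load 3 — applied couple M₀=15 kN·m at a=5 m (b=L-a=5):
  θ_3 = (M₀x²/(2L)+C₁)/EI  [x≤a] with C₁=M₀(3b²-L²)/(6L)=-25/4 = (15·(10/3)²/(2·10)+(-25/4))/50000 = 1/24000 rad
Load 4 — applied couple M₀=17 kN·m at a=6 m (b=L-a=4):
  θ_4 = (M₀x²/(2L)+C₁)/EI  [x≤a] with C₁=M₀(3b²-L²)/(6L)=-221/15 = (17·(10/3)²/(2·10)+(-221/15))/50000 = -119/1125000 rad
Superposition: θ = Σ θ_i = 1151581/648000000 rad ≈ 0.001777 rad

θ(10/3) = 1151581/648000000 rad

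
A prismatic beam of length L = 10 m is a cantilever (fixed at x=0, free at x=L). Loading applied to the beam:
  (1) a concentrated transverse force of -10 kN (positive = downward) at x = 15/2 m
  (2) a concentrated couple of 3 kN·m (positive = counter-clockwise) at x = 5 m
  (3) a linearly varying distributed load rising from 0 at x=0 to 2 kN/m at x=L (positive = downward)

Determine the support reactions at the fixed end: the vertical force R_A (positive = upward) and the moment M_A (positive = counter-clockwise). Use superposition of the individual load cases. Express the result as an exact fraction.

Load 1 — point force P=-10 kN at a=15/2 m (b=L-a=5/2):
  R_A = P = (-10) = -10 kN
  M_A = Pa = (-10)·(15/2) = -75 kN·m
Load 2 — applied couple M₀=3 kN·m at a=5 m (b=L-a=5):
  R_A = 0 kN
  M_A = -M₀ = -3 kN·m
Load 3 — triangular load w₀=2 kN/m (0→w₀ over full span):
  R_A = w₀L/2 = 2·10/2 = 10 kN
  M_A = w₀L²/3 = 2·10²/3 = 200/3 kN·m
Superposition: R_A = 0 kN, M_A = -34/3 kN·m

R_A = 0 kN, M_A = -34/3 kN·m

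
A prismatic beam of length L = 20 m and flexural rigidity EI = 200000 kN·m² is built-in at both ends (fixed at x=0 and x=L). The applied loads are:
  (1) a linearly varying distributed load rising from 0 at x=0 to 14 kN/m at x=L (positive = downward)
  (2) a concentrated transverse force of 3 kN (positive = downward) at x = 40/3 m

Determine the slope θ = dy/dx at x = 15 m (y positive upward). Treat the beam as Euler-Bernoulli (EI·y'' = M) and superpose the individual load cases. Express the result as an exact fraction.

θ(15) = 893/384000 rad

Load 1 — triangular load w₀=14 kN/m (0→w₀ over full span):
  θ_1 = -w₀(2x(L-x)(L-2x)(x+2L)+x²(L-x)²)/(120LEI) = -14·(2·15·(20-15)·(20-2·15)·(15+2·20)+15²·(20-15)²)/(120·20·200000) = 287/128000 rad
Load 2 — point force P=3 kN at a=40/3 m (b=L-a=20/3):
  θ_2 = Pa²(L-x)(2bL-(3b+a)(L-x))/(2L³EI)  [x>a] = 3·(40/3)²·(20-15)·(2·(20/3)·20-(3·(20/3)+(40/3))·(20-15))/(2·20³·200000) = 1/12000 rad
Superposition: θ = Σ θ_i = 893/384000 rad ≈ 0.002326 rad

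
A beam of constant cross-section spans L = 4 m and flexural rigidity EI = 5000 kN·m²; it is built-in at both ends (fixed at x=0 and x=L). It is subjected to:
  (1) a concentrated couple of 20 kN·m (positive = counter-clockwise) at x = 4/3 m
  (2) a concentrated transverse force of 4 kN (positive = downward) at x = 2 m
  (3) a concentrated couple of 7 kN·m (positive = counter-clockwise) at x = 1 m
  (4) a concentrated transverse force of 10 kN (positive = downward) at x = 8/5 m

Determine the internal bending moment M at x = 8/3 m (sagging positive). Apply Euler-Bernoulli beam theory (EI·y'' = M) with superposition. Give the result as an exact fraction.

Load 1 — applied couple M₀=20 kN·m at a=4/3 m (b=L-a=8/3):
  M_1 = R_Ax - M_A - M₀  [x>a] with R_A=20/3, M_A=0 = (20/3)·(8/3) - 0 - 20 = -20/9 kN·m
Load 2 — point force P=4 kN at a=2 m (b=L-a=2):
  M_2 = Pa²(a+3b)(L-x)/L³ - Pa²b/L²  [x>a] = 4·2²·(2+3·2)·(4-(8/3))/4³ - 4·2²·2/4² = 2/3 kN·m
Load 3 — applied couple M₀=7 kN·m at a=1 m (b=L-a=3):
  M_3 = R_Ax - M_A - M₀  [x>a] with R_A=63/32, M_A=-21/16 = (63/32)·(8/3) - (-21/16) - 7 = -7/16 kN·m
Load 4 — point force P=10 kN at a=8/5 m (b=L-a=12/5):
  M_4 = Pa²(a+3b)(L-x)/L³ - Pa²b/L²  [x>a] = 10·(8/5)²·((8/5)+3·(12/5))·(4-(8/3))/4³ - 10·(8/5)²·(12/5)/4² = 64/75 kN·m
Superposition: M = Σ M_i = -4103/3600 kN·m ≈ -1.139722 kN·m

M(8/3) = -4103/3600 kN·m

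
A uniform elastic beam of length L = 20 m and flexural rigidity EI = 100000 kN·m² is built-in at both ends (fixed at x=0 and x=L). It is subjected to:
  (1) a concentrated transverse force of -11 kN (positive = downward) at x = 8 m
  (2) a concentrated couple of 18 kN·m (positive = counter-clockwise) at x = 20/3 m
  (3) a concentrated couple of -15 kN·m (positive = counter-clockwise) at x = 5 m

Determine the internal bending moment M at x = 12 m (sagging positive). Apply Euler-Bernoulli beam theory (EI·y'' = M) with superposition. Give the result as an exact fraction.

M(12) = -22787/2000 kN·m

Load 1 — point force P=-11 kN at a=8 m (b=L-a=12):
  M_1 = Pa²(a+3b)(L-x)/L³ - Pa²b/L²  [x>a] = (-11)·8²·(8+3·12)·(20-12)/20³ - (-11)·8²·12/20² = -1232/125 kN·m
Load 2 — applied couple M₀=18 kN·m at a=20/3 m (b=L-a=40/3):
  M_2 = R_Ax - M_A - M₀  [x>a] with R_A=6/5, M_A=0 = (6/5)·12 - 0 - 18 = -18/5 kN·m
Load 3 — applied couple M₀=-15 kN·m at a=5 m (b=L-a=15):
  M_3 = R_Ax - M_A - M₀  [x>a] with R_A=-27/32, M_A=45/16 = (-27/32)·12 - (45/16) - (-15) = 33/16 kN·m
Superposition: M = Σ M_i = -22787/2000 kN·m ≈ -11.393500 kN·m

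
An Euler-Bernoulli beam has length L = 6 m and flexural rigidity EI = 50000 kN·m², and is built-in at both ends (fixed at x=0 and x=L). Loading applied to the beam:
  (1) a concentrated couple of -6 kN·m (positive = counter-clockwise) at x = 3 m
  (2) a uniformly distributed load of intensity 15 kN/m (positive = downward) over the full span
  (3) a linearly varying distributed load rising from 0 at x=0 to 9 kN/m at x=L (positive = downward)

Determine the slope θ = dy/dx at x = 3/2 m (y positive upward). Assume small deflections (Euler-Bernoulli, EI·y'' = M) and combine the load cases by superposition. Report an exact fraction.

Load 1 — applied couple M₀=-6 kN·m at a=3 m (b=L-a=3):
  θ_1 = (R_Ax²/2 - M_Ax)/EI  [x≤a] with R_A=-3/2, M_A=-3/2 = ((-3/2)·(3/2)²/2 - (-3/2)·(3/2))/50000 = 9/800000 rad
Load 2 — uniform load w=15 kN/m over full span:
  θ_2 = -wx(L-x)(L-2x)/(12EI) = -15·(3/2)·(6-(3/2))·(6-2·(3/2))/(12·50000) = -81/160000 rad
Load 3 — triangular load w₀=9 kN/m (0→w₀ over full span):
  θ_3 = -w₀(2x(L-x)(L-2x)(x+2L)+x²(L-x)²)/(120LEI) = -9·(2·(3/2)·(6-(3/2))·(6-2·(3/2))·((3/2)+2·6)+(3/2)²·(6-(3/2))²)/(120·6·50000) = -9477/64000000 rad
Superposition: θ = Σ θ_i = -41157/64000000 rad ≈ -0.000643 rad

θ(3/2) = -41157/64000000 rad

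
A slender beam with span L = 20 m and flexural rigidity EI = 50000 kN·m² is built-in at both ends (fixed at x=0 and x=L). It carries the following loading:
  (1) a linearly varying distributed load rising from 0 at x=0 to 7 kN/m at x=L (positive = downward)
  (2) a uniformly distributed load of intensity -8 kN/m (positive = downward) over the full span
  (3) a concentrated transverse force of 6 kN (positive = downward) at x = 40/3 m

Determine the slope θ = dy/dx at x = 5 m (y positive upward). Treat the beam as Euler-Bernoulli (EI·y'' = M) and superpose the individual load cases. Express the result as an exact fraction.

Load 1 — triangular load w₀=7 kN/m (0→w₀ over full span):
  θ_1 = -w₀(2x(L-x)(L-2x)(x+2L)+x²(L-x)²)/(120LEI) = -7·(2·5·(20-5)·(20-2·5)·(5+2·20)+5²·(20-5)²)/(120·20·50000) = -273/64000 rad
Load 2 — uniform load w=-8 kN/m over full span:
  θ_2 = -wx(L-x)(L-2x)/(12EI) = -(-8)·5·(20-5)·(20-2·5)/(12·50000) = 1/100 rad
Load 3 — point force P=6 kN at a=40/3 m (b=L-a=20/3):
  θ_3 = -Pb²x(2aL-(3a+b)x)/(2L³EI)  [x≤a] = -6·(20/3)²·5·(2·(40/3)·20-(3·(40/3)+(20/3))·5)/(2·20³·50000) = -1/2000 rad
Superposition: θ = Σ θ_i = 67/12800 rad ≈ 0.005234 rad

θ(5) = 67/12800 rad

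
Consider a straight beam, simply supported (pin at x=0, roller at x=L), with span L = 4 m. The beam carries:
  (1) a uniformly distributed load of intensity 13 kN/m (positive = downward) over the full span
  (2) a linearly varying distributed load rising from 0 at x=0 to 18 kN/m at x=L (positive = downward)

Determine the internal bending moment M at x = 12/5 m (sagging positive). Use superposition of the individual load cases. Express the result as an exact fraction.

Load 1 — uniform load w=13 kN/m over full span:
  M_1 = wx(L-x)/2 = 13·(12/5)·(4-(12/5))/2 = 624/25 kN·m
Load 2 — triangular load w₀=18 kN/m (0→w₀ over full span):
  M_2 = w₀Lx/6 - w₀x³/(6L) = 18·4·(12/5)/6 - 18·(12/5)³/(6·4) = 2304/125 kN·m
Superposition: M = Σ M_i = 5424/125 kN·m ≈ 43.392000 kN·m

M(12/5) = 5424/125 kN·m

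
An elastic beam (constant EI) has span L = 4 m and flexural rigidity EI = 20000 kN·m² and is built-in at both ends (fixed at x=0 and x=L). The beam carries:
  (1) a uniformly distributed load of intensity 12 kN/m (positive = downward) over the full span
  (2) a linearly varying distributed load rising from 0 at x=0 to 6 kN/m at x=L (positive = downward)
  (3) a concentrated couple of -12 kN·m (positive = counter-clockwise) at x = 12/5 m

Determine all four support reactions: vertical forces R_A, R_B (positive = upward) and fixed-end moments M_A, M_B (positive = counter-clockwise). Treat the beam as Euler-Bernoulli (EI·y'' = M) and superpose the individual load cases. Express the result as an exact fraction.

R_A = 582/25 kN, M_A = 384/25 kN·m, R_B = 918/25 kN, M_B = -556/25 kN·m

Load 1 — uniform load w=12 kN/m over full span:
  R_A = wL/2 = 12·4/2 = 24 kN
  M_A = wL²/12 = 12·4²/12 = 16 kN·m
  R_B = wL/2 = 12·4/2 = 24 kN
  M_B = -wL²/12 = -12·4²/12 = -16 kN·m
Load 2 — triangular load w₀=6 kN/m (0→w₀ over full span):
  R_A = 3w₀L/20 = 3·6·4/20 = 18/5 kN
  M_A = w₀L²/30 = 6·4²/30 = 16/5 kN·m
  R_B = 7w₀L/20 = 7·6·4/20 = 42/5 kN
  M_B = -w₀L²/20 = -6·4²/20 = -24/5 kN·m
Load 3 — applied couple M₀=-12 kN·m at a=12/5 m (b=L-a=8/5):
  R_A = 6M₀ab/L³ = 6·(-12)·(12/5)·(8/5)/4³ = -108/25 kN
  M_A = M₀b(2a-b)/L² = (-12)·(8/5)·(2·(12/5)-(8/5))/4² = -96/25 kN·m
  R_B = -6M₀ab/L³ = -6·(-12)·(12/5)·(8/5)/4³ = 108/25 kN
  M_B = M₀a(2b-a)/L² = (-12)·(12/5)·(2·(8/5)-(12/5))/4² = -36/25 kN·m
Superposition: R_A = 582/25 kN, M_A = 384/25 kN·m, R_B = 918/25 kN, M_B = -556/25 kN·m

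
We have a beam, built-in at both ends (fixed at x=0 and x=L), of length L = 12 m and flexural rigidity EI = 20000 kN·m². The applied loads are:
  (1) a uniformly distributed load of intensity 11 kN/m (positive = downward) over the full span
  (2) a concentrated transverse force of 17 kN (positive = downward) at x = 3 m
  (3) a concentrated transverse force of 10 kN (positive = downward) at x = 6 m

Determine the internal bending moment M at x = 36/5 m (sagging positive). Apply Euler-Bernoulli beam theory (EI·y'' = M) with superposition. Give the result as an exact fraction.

M(36/5) = 28107/400 kN·m

Load 1 — uniform load w=11 kN/m over full span:
  M_1 = wLx/2 - wL²/12 - wx²/2 = 11·12·(36/5)/2 - 11·12²/12 - 11·(36/5)²/2 = 1452/25 kN·m
Load 2 — point force P=17 kN at a=3 m (b=L-a=9):
  M_2 = Pa²(a+3b)(L-x)/L³ - Pa²b/L²  [x>a] = 17·3²·(3+3·9)·(12-(36/5))/12³ - 17·3²·9/12² = 51/16 kN·m
Load 3 — point force P=10 kN at a=6 m (b=L-a=6):
  M_3 = Pa²(a+3b)(L-x)/L³ - Pa²b/L²  [x>a] = 10·6²·(6+3·6)·(12-(36/5))/12³ - 10·6²·6/12² = 9 kN·m
Superposition: M = Σ M_i = 28107/400 kN·m ≈ 70.267500 kN·m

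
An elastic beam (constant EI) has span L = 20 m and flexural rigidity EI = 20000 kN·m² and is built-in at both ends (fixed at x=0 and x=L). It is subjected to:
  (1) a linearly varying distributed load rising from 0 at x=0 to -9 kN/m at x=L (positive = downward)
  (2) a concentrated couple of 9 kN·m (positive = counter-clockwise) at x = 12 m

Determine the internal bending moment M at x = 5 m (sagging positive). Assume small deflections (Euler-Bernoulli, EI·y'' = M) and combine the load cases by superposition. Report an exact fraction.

Load 1 — triangular load w₀=-9 kN/m (0→w₀ over full span):
  M_1 = 3w₀Lx/20 - w₀L²/30 - w₀x³/(6L) = 3·(-9)·20·5/20 - (-9)·20²/30 - (-9)·5³/(6·20) = -45/8 kN·m
Load 2 — applied couple M₀=9 kN·m at a=12 m (b=L-a=8):
  M_2 = R_Ax - M_A  [x≤a] with R_A=81/125, M_A=72/25 = (81/125)·5 - (72/25) = 9/25 kN·m
Superposition: M = Σ M_i = -1053/200 kN·m ≈ -5.265000 kN·m

M(5) = -1053/200 kN·m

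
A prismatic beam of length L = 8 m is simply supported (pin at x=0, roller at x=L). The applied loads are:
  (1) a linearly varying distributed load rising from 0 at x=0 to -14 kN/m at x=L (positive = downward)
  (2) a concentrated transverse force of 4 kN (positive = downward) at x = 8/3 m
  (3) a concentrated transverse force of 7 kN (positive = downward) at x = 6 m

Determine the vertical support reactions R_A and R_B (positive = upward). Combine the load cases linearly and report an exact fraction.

Load 1 — triangular load w₀=-14 kN/m (0→w₀ over full span):
  R_A = w₀L/6 = (-14)·8/6 = -56/3 kN
  R_B = w₀L/3 = (-14)·8/3 = -112/3 kN
Load 2 — point force P=4 kN at a=8/3 m (b=L-a=16/3):
  R_A = Pb/L = 4·(16/3)/8 = 8/3 kN
  R_B = Pa/L = 4·(8/3)/8 = 4/3 kN
Load 3 — point force P=7 kN at a=6 m (b=L-a=2):
  R_A = Pb/L = 7·2/8 = 7/4 kN
  R_B = Pa/L = 7·6/8 = 21/4 kN
Superposition: R_A = -57/4 kN, R_B = -123/4 kN

R_A = -57/4 kN, R_B = -123/4 kN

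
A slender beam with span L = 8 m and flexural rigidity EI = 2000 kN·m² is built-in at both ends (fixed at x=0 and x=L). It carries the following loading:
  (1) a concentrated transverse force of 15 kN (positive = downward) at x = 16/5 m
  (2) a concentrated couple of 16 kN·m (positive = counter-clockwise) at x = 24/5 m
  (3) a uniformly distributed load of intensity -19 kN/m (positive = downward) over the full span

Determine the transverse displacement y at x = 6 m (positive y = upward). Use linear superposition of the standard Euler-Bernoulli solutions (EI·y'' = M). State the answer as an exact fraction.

y(6) = 49/1000 m

Load 1 — point force P=15 kN at a=16/5 m (b=L-a=24/5):
  y_1 = -Pa²(L-x)²(3bL-(3b+a)(L-x))/(6L³EI)  [x>a] = -15·(16/5)²·(8-6)²·(3·(24/5)·8-(3·(24/5)+(16/5))·(8-6))/(6·8³·2000) = -1/125 m
Load 2 — applied couple M₀=16 kN·m at a=24/5 m (b=L-a=16/5):
  y_2 = (R_Ax³/6 - M_Ax²/2 - M₀(x-a)²/2)/EI  [x>a] with R_A=72/25, M_A=128/25 = ((72/25)·6³/6 - (128/25)·6²/2 - 16·(6-(24/5))²/2)/2000 = 0 m
Load 3 — uniform load w=-19 kN/m over full span:
  y_3 = -wx²(L-x)²/(24EI) = -(-19)·6²·(8-6)²/(24·2000) = 57/1000 m
Superposition: y = Σ y_i = 49/1000 m ≈ 0.049000 m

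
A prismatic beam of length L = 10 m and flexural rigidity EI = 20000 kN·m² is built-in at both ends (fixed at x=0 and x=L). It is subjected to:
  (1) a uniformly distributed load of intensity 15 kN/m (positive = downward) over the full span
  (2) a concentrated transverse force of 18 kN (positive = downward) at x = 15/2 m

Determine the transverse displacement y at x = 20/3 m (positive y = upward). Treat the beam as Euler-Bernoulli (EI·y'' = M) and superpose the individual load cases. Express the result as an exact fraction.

Load 1 — uniform load w=15 kN/m over full span:
  y_1 = -wx²(L-x)²/(24EI) = -15·(20/3)²·(10-(20/3))²/(24·20000) = -5/324 m
Load 2 — point force P=18 kN at a=15/2 m (b=L-a=5/2):
  y_2 = -Pb²x²(3aL-(3a+b)x)/(6L³EI)  [x≤a] = -18·(5/2)²·(20/3)²·(3·(15/2)·10-(3·(15/2)+(5/2))·(20/3))/(6·10³·20000) = -7/2880 m
Superposition: y = Σ y_i = -463/25920 m ≈ -0.017863 m

y(20/3) = -463/25920 m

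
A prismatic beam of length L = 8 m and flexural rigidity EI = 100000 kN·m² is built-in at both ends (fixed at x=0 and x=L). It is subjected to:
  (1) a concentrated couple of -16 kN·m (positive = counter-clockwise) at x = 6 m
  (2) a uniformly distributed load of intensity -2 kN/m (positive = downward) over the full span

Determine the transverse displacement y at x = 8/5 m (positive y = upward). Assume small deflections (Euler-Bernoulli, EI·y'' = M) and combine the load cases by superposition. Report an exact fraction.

y(8/5) = 797/5859375 m

Load 1 — applied couple M₀=-16 kN·m at a=6 m (b=L-a=2):
  y_1 = (R_Ax³/6 - M_Ax²/2)/EI  [x≤a] with R_A=-9/4, M_A=-5 = ((-9/4)·(8/5)³/6 - (-5)·(8/5)²/2)/100000 = 19/390625 m
Load 2 — uniform load w=-2 kN/m over full span:
  y_2 = -wx²(L-x)²/(24EI) = -(-2)·(8/5)²·(8-(8/5))²/(24·100000) = 512/5859375 m
Superposition: y = Σ y_i = 797/5859375 m ≈ 0.000136 m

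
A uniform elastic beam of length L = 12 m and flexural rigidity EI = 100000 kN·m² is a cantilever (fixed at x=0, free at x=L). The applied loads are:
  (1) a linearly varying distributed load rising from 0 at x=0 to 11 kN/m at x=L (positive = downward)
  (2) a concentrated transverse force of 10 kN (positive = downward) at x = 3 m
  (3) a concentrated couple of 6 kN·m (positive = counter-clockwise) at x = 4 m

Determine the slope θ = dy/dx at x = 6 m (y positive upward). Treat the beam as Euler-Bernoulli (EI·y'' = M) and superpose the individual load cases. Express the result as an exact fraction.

Load 1 — triangular load w₀=11 kN/m (0→w₀ over full span):
  θ_1 = (w₀Lx²/4-w₀L²x/3-w₀x⁴/(24L))/EI = (11·12·6²/4-11·12²·6/3-11·6⁴/(24·12))/100000 = -4059/200000 rad
Load 2 — point force P=10 kN at a=3 m (b=L-a=9):
  θ_2 = -Pa²/(2EI)  [x>a] = -10·3²/(2·100000) = -9/20000 rad
Load 3 — applied couple M₀=6 kN·m at a=4 m (b=L-a=8):
  θ_3 = M₀a/EI  [x>a] = 6·4/100000 = 3/12500 rad
Superposition: θ = Σ θ_i = -4101/200000 rad ≈ -0.020505 rad

θ(6) = -4101/200000 rad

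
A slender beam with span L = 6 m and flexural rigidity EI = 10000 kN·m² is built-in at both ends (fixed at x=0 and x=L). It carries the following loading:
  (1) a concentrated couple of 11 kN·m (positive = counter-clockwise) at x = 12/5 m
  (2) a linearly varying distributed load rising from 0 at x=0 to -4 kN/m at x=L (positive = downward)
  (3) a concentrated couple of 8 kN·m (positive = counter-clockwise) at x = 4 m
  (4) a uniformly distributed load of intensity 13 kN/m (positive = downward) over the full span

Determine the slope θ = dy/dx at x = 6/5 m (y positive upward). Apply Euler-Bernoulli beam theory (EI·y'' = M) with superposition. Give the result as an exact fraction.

Load 1 — applied couple M₀=11 kN·m at a=12/5 m (b=L-a=18/5):
  θ_1 = (R_Ax²/2 - M_Ax)/EI  [x≤a] with R_A=66/25, M_A=33/25 = ((66/25)·(6/5)²/2 - (33/25)·(6/5))/10000 = 99/3125000 rad
Load 2 — triangular load w₀=-4 kN/m (0→w₀ over full span):
  θ_2 = -w₀(2x(L-x)(L-2x)(x+2L)+x²(L-x)²)/(120LEI) = -(-4)·(2·(6/5)·(6-(6/5))·(6-2·(6/5))·((6/5)+2·6)+(6/5)²·(6-(6/5))²)/(120·6·10000) = 126/390625 rad
Load 3 — applied couple M₀=8 kN·m at a=4 m (b=L-a=2):
  θ_3 = (R_Ax²/2 - M_Ax)/EI  [x≤a] with R_A=16/9, M_A=8/3 = ((16/9)·(6/5)²/2 - (8/3)·(6/5))/10000 = -3/15625 rad
Load 4 — uniform load w=13 kN/m over full span:
  θ_4 = -wx(L-x)(L-2x)/(12EI) = -13·(6/5)·(6-(6/5))·(6-2·(6/5))/(12·10000) = -351/156250 rad
Superposition: θ = Σ θ_i = -6513/3125000 rad ≈ -0.002084 rad

θ(6/5) = -6513/3125000 rad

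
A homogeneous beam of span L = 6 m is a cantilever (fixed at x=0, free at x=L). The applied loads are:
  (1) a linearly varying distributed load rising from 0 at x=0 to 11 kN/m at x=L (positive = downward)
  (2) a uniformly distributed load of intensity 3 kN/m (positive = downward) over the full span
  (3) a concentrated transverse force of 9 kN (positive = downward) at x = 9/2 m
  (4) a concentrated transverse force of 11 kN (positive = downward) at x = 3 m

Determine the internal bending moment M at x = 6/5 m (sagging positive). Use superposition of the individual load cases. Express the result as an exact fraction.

Load 1 — triangular load w₀=11 kN/m (0→w₀ over full span):
  M_1 = w₀Lx/2 - w₀L²/3 - w₀x³/(6L) = 11·6·(6/5)/2 - 11·6²/3 - 11·(6/5)³/(6·6) = -11616/125 kN·m
Load 2 — uniform load w=3 kN/m over full span:
  M_2 = -w(L-x)²/2 = -3·(6-(6/5))²/2 = -864/25 kN·m
Load 3 — point force P=9 kN at a=9/2 m (b=L-a=3/2):
  M_3 = -P(a-x)  [x≤a] = -9·((9/2)-(6/5)) = -297/10 kN·m
Load 4 — point force P=11 kN at a=3 m (b=L-a=3):
  M_4 = -P(a-x)  [x≤a] = -11·(3-(6/5)) = -99/5 kN·m
Superposition: M = Σ M_i = -44247/250 kN·m ≈ -176.988000 kN·m

M(6/5) = -44247/250 kN·m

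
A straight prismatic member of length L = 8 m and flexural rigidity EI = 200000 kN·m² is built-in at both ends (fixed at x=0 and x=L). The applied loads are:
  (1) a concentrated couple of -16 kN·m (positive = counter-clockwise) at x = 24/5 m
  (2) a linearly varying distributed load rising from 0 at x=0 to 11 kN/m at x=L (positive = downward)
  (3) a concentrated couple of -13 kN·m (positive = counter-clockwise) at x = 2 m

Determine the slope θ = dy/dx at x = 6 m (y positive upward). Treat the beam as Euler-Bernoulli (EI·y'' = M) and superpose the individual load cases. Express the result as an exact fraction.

Load 1 — applied couple M₀=-16 kN·m at a=24/5 m (b=L-a=16/5):
  θ_1 = (R_Ax²/2 - M_Ax - M₀(x-a))/EI  [x>a] with R_A=-72/25, M_A=-128/25 = ((-72/25)·6²/2 - (-128/25)·6 - (-16)·(6-(24/5)))/200000 = -3/312500 rad
Load 2 — triangular load w₀=11 kN/m (0→w₀ over full span):
  θ_2 = -w₀(2x(L-x)(L-2x)(x+2L)+x²(L-x)²)/(120LEI) = -11·(2·6·(8-6)·(8-2·6)·(6+2·8)+6²·(8-6)²)/(120·8·200000) = 451/4000000 rad
Load 3 — applied couple M₀=-13 kN·m at a=2 m (b=L-a=6):
  θ_3 = (R_Ax²/2 - M_Ax - M₀(x-a))/EI  [x>a] with R_A=-117/64, M_A=39/16 = ((-117/64)·6²/2 - (39/16)·6 - (-13)·(6-2))/200000 = 143/6400000 rad
Superposition: θ = Σ θ_i = 20079/160000000 rad ≈ 0.000125 rad

θ(6) = 20079/160000000 rad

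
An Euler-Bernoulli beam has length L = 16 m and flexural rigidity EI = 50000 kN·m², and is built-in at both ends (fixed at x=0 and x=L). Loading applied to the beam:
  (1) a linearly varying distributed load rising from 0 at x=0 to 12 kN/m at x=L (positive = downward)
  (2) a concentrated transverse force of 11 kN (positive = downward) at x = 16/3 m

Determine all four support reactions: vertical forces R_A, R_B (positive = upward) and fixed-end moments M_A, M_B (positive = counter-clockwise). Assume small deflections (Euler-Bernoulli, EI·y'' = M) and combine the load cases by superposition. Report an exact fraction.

R_A = 4988/135 kN, M_A = 17344/135 kN·m, R_B = 9457/135 kN, M_B = -22496/135 kN·m

Load 1 — triangular load w₀=12 kN/m (0→w₀ over full span):
  R_A = 3w₀L/20 = 3·12·16/20 = 144/5 kN
  M_A = w₀L²/30 = 12·16²/30 = 512/5 kN·m
  R_B = 7w₀L/20 = 7·12·16/20 = 336/5 kN
  M_B = -w₀L²/20 = -12·16²/20 = -768/5 kN·m
Load 2 — point force P=11 kN at a=16/3 m (b=L-a=32/3):
  R_A = Pb²(3a+b)/L³ = 11·(32/3)²·(3·(16/3)+(32/3))/16³ = 220/27 kN
  M_A = Pab²/L² = 11·(16/3)·(32/3)²/16² = 704/27 kN·m
  R_B = Pa²(a+3b)/L³ = 11·(16/3)²·((16/3)+3·(32/3))/16³ = 77/27 kN
  M_B = -Pa²b/L² = -11·(16/3)²·(32/3)/16² = -352/27 kN·m
Superposition: R_A = 4988/135 kN, M_A = 17344/135 kN·m, R_B = 9457/135 kN, M_B = -22496/135 kN·m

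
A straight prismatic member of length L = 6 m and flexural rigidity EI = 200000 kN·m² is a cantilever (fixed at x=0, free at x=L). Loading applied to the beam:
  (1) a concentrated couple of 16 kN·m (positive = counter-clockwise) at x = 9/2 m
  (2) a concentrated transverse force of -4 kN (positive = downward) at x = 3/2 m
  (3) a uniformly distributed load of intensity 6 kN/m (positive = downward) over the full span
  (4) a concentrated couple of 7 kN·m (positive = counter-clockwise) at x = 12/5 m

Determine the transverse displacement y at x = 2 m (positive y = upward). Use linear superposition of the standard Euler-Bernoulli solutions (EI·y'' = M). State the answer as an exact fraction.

Load 1 — applied couple M₀=16 kN·m at a=9/2 m (b=L-a=3/2):
  y_1 = M₀x²/(2EI)  [x≤a] = 16·2²/(2·200000) = 1/6250 m
Load 2 — point force P=-4 kN at a=3/2 m (b=L-a=9/2):
  y_2 = -Pa²(3x-a)/(6EI)  [x>a] = -(-4)·(3/2)²·(3·2-(3/2))/(6·200000) = 27/800000 m
Load 3 — uniform load w=6 kN/m over full span:
  y_3 = -wx²(x²-4Lx+6L²)/(24EI) = -6·2²·(2²-4·6·2+6·6²)/(24·200000) = -43/50000 m
Load 4 — applied couple M₀=7 kN·m at a=12/5 m (b=L-a=18/5):
  y_4 = M₀x²/(2EI)  [x≤a] = 7·2²/(2·200000) = 7/100000 m
Superposition: y = Σ y_i = -477/800000 m ≈ -0.000596 m

y(2) = -477/800000 m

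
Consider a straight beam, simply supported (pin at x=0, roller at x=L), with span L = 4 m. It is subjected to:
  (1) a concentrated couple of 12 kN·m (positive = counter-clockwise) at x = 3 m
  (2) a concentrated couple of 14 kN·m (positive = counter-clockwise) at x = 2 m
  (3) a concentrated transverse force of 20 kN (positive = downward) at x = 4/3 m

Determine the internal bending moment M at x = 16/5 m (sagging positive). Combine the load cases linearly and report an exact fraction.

M(16/5) = 2/15 kN·m

Load 1 — applied couple M₀=12 kN·m at a=3 m (b=L-a=1):
  M_1 = M₀x/L - M₀  [x>a] = 12·(16/5)/4 - 12 = -12/5 kN·m
Load 2 — applied couple M₀=14 kN·m at a=2 m (b=L-a=2):
  M_2 = M₀x/L - M₀  [x>a] = 14·(16/5)/4 - 14 = -14/5 kN·m
Load 3 — point force P=20 kN at a=4/3 m (b=L-a=8/3):
  M_3 = Pa(L-x)/L  [x>a] = 20·(4/3)·(4-(16/5))/4 = 16/3 kN·m
Superposition: M = Σ M_i = 2/15 kN·m ≈ 0.133333 kN·m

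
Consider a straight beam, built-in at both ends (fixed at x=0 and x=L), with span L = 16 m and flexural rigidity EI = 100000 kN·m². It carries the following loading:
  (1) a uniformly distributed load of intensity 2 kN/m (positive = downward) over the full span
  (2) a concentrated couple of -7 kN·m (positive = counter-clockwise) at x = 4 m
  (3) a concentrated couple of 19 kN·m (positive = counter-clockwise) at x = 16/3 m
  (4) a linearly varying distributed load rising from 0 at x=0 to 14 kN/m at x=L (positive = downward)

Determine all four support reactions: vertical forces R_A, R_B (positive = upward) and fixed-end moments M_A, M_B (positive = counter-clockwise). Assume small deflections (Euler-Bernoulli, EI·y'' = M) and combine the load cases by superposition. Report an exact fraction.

Load 1 — uniform load w=2 kN/m over full span:
  R_A = wL/2 = 2·16/2 = 16 kN
  M_A = wL²/12 = 2·16²/12 = 128/3 kN·m
  R_B = wL/2 = 2·16/2 = 16 kN
  M_B = -wL²/12 = -2·16²/12 = -128/3 kN·m
Load 2 — applied couple M₀=-7 kN·m at a=4 m (b=L-a=12):
  R_A = 6M₀ab/L³ = 6·(-7)·4·12/16³ = -63/128 kN
  M_A = M₀b(2a-b)/L² = (-7)·12·(2·4-12)/16² = 21/16 kN·m
  R_B = -6M₀ab/L³ = -6·(-7)·4·12/16³ = 63/128 kN
  M_B = M₀a(2b-a)/L² = (-7)·4·(2·12-4)/16² = -35/16 kN·m
Load 3 — applied couple M₀=19 kN·m at a=16/3 m (b=L-a=32/3):
  R_A = 6M₀ab/L³ = 6·19·(16/3)·(32/3)/16³ = 19/12 kN
  M_A = M₀b(2a-b)/L² = 19·(32/3)·(2·(16/3)-(32/3))/16² = 0 kN·m
  R_B = -6M₀ab/L³ = -6·19·(16/3)·(32/3)/16³ = -19/12 kN
  M_B = M₀a(2b-a)/L² = 19·(16/3)·(2·(32/3)-(16/3))/16² = 19/3 kN·m
Load 4 — triangular load w₀=14 kN/m (0→w₀ over full span):
  R_A = 3w₀L/20 = 3·14·16/20 = 168/5 kN
  M_A = w₀L²/30 = 14·16²/30 = 1792/15 kN·m
  R_B = 7w₀L/20 = 7·14·16/20 = 392/5 kN
  M_B = -w₀L²/20 = -14·16²/20 = -896/5 kN·m
Superposition: R_A = 97327/1920 kN, M_A = 39227/240 kN·m, R_B = 179153/1920 kN, M_B = -52253/240 kN·m

R_A = 97327/1920 kN, M_A = 39227/240 kN·m, R_B = 179153/1920 kN, M_B = -52253/240 kN·m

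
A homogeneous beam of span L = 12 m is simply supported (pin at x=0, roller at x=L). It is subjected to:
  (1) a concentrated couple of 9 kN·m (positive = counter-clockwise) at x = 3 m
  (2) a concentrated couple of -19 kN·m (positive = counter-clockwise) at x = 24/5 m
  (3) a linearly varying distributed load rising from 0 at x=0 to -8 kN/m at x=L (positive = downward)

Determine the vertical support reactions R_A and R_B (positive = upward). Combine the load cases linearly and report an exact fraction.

R_A = -101/6 kN, R_B = -187/6 kN

Load 1 — applied couple M₀=9 kN·m at a=3 m (b=L-a=9):
  R_A = M₀/L = 9/12 = 3/4 kN
  R_B = -M₀/L = -9/12 = -3/4 kN
Load 2 — applied couple M₀=-19 kN·m at a=24/5 m (b=L-a=36/5):
  R_A = M₀/L = (-19)/12 = -19/12 kN
  R_B = -M₀/L = -(-19)/12 = 19/12 kN
Load 3 — triangular load w₀=-8 kN/m (0→w₀ over full span):
  R_A = w₀L/6 = (-8)·12/6 = -16 kN
  R_B = w₀L/3 = (-8)·12/3 = -32 kN
Superposition: R_A = -101/6 kN, R_B = -187/6 kN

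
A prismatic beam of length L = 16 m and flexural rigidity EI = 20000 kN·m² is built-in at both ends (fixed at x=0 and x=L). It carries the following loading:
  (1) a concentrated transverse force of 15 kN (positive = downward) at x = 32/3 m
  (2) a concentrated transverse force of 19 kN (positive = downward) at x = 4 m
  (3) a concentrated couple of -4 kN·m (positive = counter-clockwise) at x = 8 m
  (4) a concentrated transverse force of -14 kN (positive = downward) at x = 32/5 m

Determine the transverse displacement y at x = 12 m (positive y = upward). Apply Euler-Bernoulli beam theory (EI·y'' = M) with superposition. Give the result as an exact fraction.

Load 1 — point force P=15 kN at a=32/3 m (b=L-a=16/3):
  y_1 = -Pa²(L-x)²(3bL-(3b+a)(L-x))/(6L³EI)  [x>a] = -15·(32/3)²·(16-12)²·(3·(16/3)·16-(3·(16/3)+(32/3))·(16-12))/(6·16³·20000) = -28/3375 m
Load 2 — point force P=19 kN at a=4 m (b=L-a=12):
  y_2 = -Pa²(L-x)²(3bL-(3b+a)(L-x))/(6L³EI)  [x>a] = -19·4²·(16-12)²·(3·12·16-(3·12+4)·(16-12))/(6·16³·20000) = -247/60000 m
Load 3 — applied couple M₀=-4 kN·m at a=8 m (b=L-a=8):
  y_3 = (R_Ax³/6 - M_Ax²/2 - M₀(x-a)²/2)/EI  [x>a] with R_A=-3/8, M_A=-1 = ((-3/8)·12³/6 - (-1)·12²/2 - (-4)·(12-8)²/2)/20000 = -1/5000 m
Load 4 — point force P=-14 kN at a=32/5 m (b=L-a=48/5):
  y_4 = -Pa²(L-x)²(3bL-(3b+a)(L-x))/(6L³EI)  [x>a] = -(-14)·(32/5)²·(16-12)²·(3·(48/5)·16-(3·(48/5)+(32/5))·(16-12))/(6·16³·20000) = 56/9375 m
Superposition: y = Σ y_i = -17927/2700000 m ≈ -0.006640 m

y(12) = -17927/2700000 m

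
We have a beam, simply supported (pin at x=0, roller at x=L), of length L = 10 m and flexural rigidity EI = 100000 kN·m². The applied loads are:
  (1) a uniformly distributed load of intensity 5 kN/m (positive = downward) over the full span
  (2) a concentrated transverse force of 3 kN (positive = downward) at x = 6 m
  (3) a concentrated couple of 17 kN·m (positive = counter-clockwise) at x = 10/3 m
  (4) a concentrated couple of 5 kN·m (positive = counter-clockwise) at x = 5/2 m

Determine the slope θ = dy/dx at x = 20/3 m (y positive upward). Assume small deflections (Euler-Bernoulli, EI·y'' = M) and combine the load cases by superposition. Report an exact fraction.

θ(20/3) = 622541/648000000 rad

Load 1 — uniform load w=5 kN/m over full span:
  θ_1 = -w(L³-6Lx²+4x³)/(24EI) = -5·(10³-6·10·(20/3)²+4·(20/3)³)/(24·100000) = 13/12960 rad
Load 2 — point force P=3 kN at a=6 m (b=L-a=4):
  θ_2 = -Pa(2L²-6Lx+3x²+a²)/(6LEI)  [x>a] = -3·6·(2·10²-6·10·(20/3)+3·(20/3)²+6²)/(6·10·100000) = 23/250000 rad
Load 3 — applied couple M₀=17 kN·m at a=10/3 m (b=L-a=20/3):
  θ_3 = (M₀x²/(2L)-M₀(x-a)+C₁)/EI  [x>a] with C₁=M₀(3b²-L²)/(6L)=85/9 = (17·(20/3)²/(2·10)-17·((20/3)-(10/3))+(85/9))/100000 = -17/180000 rad
Load 4 — applied couple M₀=5 kN·m at a=5/2 m (b=L-a=15/2):
  θ_4 = (M₀x²/(2L)-M₀(x-a)+C₁)/EI  [x>a] with C₁=M₀(3b²-L²)/(6L)=275/48 = (5·(20/3)²/(2·10)-5·((20/3)-(5/2))+(275/48))/100000 = -23/576000 rad
Superposition: θ = Σ θ_i = 622541/648000000 rad ≈ 0.000961 rad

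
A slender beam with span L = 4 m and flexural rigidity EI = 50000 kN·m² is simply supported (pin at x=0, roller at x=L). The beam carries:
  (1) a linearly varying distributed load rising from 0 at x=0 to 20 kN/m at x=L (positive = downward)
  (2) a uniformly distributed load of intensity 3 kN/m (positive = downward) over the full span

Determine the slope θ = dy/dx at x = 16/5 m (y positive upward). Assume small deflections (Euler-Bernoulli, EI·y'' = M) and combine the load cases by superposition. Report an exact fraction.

Load 1 — triangular load w₀=20 kN/m (0→w₀ over full span):
  θ_1 = -w₀(7L⁴-30L²x²+15x⁴)/(360LEI) = -20·(7·4⁴-30·4²·(16/5)²+15·(16/5)⁴)/(360·4·50000) = 1514/3515625 rad
Load 2 — uniform load w=3 kN/m over full span:
  θ_2 = -w(L³-6Lx²+4x³)/(24EI) = -3·(4³-6·4·(16/5)²+4·(16/5)³)/(24·50000) = 99/781250 rad
Superposition: θ = Σ θ_i = 3919/7031250 rad ≈ 0.000557 rad

θ(16/5) = 3919/7031250 rad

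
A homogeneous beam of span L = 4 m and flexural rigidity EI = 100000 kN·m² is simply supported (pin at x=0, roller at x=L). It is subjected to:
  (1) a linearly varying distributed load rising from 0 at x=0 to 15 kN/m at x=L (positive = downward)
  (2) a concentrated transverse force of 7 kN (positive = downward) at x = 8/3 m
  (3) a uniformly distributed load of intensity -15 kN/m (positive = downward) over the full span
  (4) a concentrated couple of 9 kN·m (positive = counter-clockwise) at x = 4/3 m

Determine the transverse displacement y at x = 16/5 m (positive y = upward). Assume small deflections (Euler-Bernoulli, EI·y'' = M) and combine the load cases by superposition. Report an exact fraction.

Load 1 — triangular load w₀=15 kN/m (0→w₀ over full span):
  y_1 = -w₀x(7L⁴-10L²x²+3x⁴)/(360LEI) = -15·(16/5)·(7·4⁴-10·4²·(16/5)²+3·(16/5)⁴)/(360·4·100000) = -1524/9765625 m
Load 2 — point force P=7 kN at a=8/3 m (b=L-a=4/3):
  y_2 = -Pa(L-x)(2Lx-a²-x²)/(6LEI)  [x>a] = -7·(8/3)·(4-(16/5))·(2·4·(16/5)-(8/3)²-(16/5)²)/(6·4·100000) = -1624/31640625 m
Load 3 — uniform load w=-15 kN/m over full span:
  y_3 = -wx(L³-2Lx²+x³)/(24EI) = -(-15)·(16/5)·(4³-2·4·(16/5)²+(16/5)³)/(24·100000) = 116/390625 m
Load 4 — applied couple M₀=9 kN·m at a=4/3 m (b=L-a=8/3):
  y_4 = (M₀x³/(6L)-M₀(x-a)²/2+C₁x)/EI  [x>a] with C₁=M₀(3b²-L²)/(6L)=2 = (9·(16/5)³/(6·4)-9·((16/5)-(4/3))²/2+2·(16/5))/100000 = 47/1562500 m
Superposition: y = Σ y_i = 378599/3164062500 m ≈ 0.000120 m

y(16/5) = 378599/3164062500 m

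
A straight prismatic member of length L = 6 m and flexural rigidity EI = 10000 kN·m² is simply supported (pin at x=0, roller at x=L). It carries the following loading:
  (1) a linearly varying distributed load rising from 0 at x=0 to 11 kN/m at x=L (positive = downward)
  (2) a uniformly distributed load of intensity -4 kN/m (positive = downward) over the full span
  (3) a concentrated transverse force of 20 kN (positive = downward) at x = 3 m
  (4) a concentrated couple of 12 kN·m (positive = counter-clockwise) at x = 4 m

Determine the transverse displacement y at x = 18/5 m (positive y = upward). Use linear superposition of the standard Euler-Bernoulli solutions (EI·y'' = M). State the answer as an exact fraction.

y(18/5) = -484173/39062500 m

Load 1 — triangular load w₀=11 kN/m (0→w₀ over full span):
  y_1 = -w₀x(7L⁴-10L²x²+3x⁴)/(360LEI) = -11·(18/5)·(7·6⁴-10·6²·(18/5)²+3·(18/5)⁴)/(360·6·10000) = -87912/9765625 m
Load 2 — uniform load w=-4 kN/m over full span:
  y_2 = -wx(L³-2Lx²+x³)/(24EI) = -(-4)·(18/5)·(6³-2·6·(18/5)²+(18/5)³)/(24·10000) = 2511/390625 m
Load 3 — point force P=20 kN at a=3 m (b=L-a=3):
  y_3 = -Pa(L-x)(2Lx-a²-x²)/(6LEI)  [x>a] = -20·3·(6-(18/5))·(2·6·(18/5)-3²-(18/5)²)/(6·6·10000) = -531/62500 m
Load 4 — applied couple M₀=12 kN·m at a=4 m (b=L-a=2):
  y_4 = (M₀x³/(6L)+C₁x)/EI  [x≤a] with C₁=M₀(3b²-L²)/(6L)=-8 = (12·(18/5)³/(6·6)+(-8)·(18/5))/10000 = -207/156250 m
Superposition: y = Σ y_i = -484173/39062500 m ≈ -0.012395 m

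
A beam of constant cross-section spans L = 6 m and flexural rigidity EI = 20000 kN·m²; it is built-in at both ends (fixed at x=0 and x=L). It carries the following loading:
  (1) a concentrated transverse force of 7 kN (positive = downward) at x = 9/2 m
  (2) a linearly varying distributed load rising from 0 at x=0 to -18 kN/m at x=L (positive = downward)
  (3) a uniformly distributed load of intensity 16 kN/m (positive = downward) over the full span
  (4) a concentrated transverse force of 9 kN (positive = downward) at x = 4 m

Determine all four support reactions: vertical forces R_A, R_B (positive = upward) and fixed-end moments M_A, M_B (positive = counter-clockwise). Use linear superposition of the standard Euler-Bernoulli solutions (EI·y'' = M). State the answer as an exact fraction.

Load 1 — point force P=7 kN at a=9/2 m (b=L-a=3/2):
  R_A = Pb²(3a+b)/L³ = 7·(3/2)²·(3·(9/2)+(3/2))/6³ = 35/32 kN
  M_A = Pab²/L² = 7·(9/2)·(3/2)²/6² = 63/32 kN·m
  R_B = Pa²(a+3b)/L³ = 7·(9/2)²·((9/2)+3·(3/2))/6³ = 189/32 kN
  M_B = -Pa²b/L² = -7·(9/2)²·(3/2)/6² = -189/32 kN·m
Load 2 — triangular load w₀=-18 kN/m (0→w₀ over full span):
  R_A = 3w₀L/20 = 3·(-18)·6/20 = -81/5 kN
  M_A = w₀L²/30 = (-18)·6²/30 = -108/5 kN·m
  R_B = 7w₀L/20 = 7·(-18)·6/20 = -189/5 kN
  M_B = -w₀L²/20 = -(-18)·6²/20 = 162/5 kN·m
Load 3 — uniform load w=16 kN/m over full span:
  R_A = wL/2 = 16·6/2 = 48 kN
  M_A = wL²/12 = 16·6²/12 = 48 kN·m
  R_B = wL/2 = 16·6/2 = 48 kN
  M_B = -wL²/12 = -16·6²/12 = -48 kN·m
Load 4 — point force P=9 kN at a=4 m (b=L-a=2):
  R_A = Pb²(3a+b)/L³ = 9·2²·(3·4+2)/6³ = 7/3 kN
  M_A = Pab²/L² = 9·4·2²/6² = 4 kN·m
  R_B = Pa²(a+3b)/L³ = 9·4²·(4+3·2)/6³ = 20/3 kN
  M_B = -Pa²b/L² = -9·4²·2/6² = -8 kN·m
Superposition: R_A = 16909/480 kN, M_A = 5179/160 kN·m, R_B = 10931/480 kN, M_B = -4721/160 kN·m

R_A = 16909/480 kN, M_A = 5179/160 kN·m, R_B = 10931/480 kN, M_B = -4721/160 kN·m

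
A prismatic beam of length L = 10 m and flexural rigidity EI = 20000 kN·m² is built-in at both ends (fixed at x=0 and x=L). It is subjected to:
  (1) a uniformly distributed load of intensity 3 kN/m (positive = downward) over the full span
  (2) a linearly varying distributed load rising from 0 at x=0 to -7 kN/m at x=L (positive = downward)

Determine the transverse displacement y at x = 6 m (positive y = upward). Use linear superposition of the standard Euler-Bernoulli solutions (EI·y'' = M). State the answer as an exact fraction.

y(6) = 12/15625 m

Load 1 — uniform load w=3 kN/m over full span:
  y_1 = -wx²(L-x)²/(24EI) = -3·6²·(10-6)²/(24·20000) = -9/2500 m
Load 2 — triangular load w₀=-7 kN/m (0→w₀ over full span):
  y_2 = -w₀x²(L-x)²(x+2L)/(120LEI) = -(-7)·6²·(10-6)²·(6+2·10)/(120·10·20000) = 273/62500 m
Superposition: y = Σ y_i = 12/15625 m ≈ 0.000768 m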